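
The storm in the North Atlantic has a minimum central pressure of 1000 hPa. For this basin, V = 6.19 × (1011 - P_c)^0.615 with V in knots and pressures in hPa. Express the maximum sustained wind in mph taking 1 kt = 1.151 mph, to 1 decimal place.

ΔP = 1011 − 1000 = 11 hPa.
V ≈ 6.19 × 11^0.615 = 6.19 × 4.370 ≈ 27.049 kt.
27.049 × 1.151 ≈ 31.13 mph → 31.1 mph.

31.1 mph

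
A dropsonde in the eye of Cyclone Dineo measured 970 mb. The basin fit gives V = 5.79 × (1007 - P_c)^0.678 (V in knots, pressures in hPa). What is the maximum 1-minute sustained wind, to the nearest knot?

67 kt

ΔP = 1007 − 970 = 37 mb.
37^0.678 ≈ 11.568.
V ≈ 5.79 × 11.568 ≈ 67.0 kt.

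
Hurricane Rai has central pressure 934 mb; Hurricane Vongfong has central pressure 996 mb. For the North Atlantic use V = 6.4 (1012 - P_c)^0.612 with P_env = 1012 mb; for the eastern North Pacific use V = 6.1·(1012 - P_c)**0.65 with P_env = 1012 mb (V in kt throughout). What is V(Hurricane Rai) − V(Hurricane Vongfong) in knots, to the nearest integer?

55 kt

Hurricane Rai: ΔP = 78; V ≈ 6.4 × 78^0.612 ≈ 92.08 kt.
Hurricane Vongfong: ΔP = 16; V ≈ 6.1 × 16^0.65 ≈ 36.98 kt.
Difference ≈ 92.08 − 36.98 = 55.10 → 55 kt.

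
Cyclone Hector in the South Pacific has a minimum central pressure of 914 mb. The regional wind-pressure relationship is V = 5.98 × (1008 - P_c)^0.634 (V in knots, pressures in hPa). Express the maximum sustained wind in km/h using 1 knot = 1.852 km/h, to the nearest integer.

ΔP = 1008 − 914 = 94 mb.
V ≈ 5.98 × 94^0.634 = 5.98 × 17.822 ≈ 106.577 kt.
106.577 × 1.852 ≈ 197.38 km/h → 197 km/h.

197 km/h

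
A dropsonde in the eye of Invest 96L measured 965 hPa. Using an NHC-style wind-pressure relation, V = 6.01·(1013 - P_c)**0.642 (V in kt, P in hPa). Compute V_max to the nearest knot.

72 kt

ΔP = 1013 − 965 = 48 hPa.
48^0.642 ≈ 12.005.
V ≈ 6.01 × 12.005 ≈ 72.1 kt.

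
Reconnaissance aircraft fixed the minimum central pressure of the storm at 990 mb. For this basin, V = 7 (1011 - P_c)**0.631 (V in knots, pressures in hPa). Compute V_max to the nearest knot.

48 kt

ΔP = 1011 − 990 = 21 mb.
21^0.631 ≈ 6.828.
V ≈ 7 × 6.828 ≈ 47.8 kt.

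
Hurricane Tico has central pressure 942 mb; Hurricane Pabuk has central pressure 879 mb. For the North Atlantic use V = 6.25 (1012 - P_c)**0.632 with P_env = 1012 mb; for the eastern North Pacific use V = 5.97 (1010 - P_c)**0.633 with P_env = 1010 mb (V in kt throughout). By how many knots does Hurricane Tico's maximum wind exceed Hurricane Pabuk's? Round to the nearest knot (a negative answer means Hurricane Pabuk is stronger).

Hurricane Tico: ΔP = 70; V ≈ 6.25 × 70^0.632 ≈ 91.62 kt.
Hurricane Pabuk: ΔP = 131; V ≈ 5.97 × 131^0.633 ≈ 130.68 kt.
Difference ≈ 91.62 − 130.68 = -39.06 → -39 kt.

-39 kt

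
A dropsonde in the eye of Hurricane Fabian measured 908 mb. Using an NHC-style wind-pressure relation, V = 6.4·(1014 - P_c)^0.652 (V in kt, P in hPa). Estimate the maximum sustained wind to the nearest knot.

ΔP = 1014 − 908 = 106 mb.
106^0.652 ≈ 20.917.
V ≈ 6.4 × 20.917 ≈ 133.9 kt.

134 kt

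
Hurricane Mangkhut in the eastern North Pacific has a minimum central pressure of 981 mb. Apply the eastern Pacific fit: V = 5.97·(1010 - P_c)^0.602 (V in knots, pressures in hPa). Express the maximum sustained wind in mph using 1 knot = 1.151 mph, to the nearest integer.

52 mph

ΔP = 1010 − 981 = 29 mb.
V ≈ 5.97 × 29^0.602 = 5.97 × 7.592 ≈ 45.325 kt.
45.325 × 1.151 ≈ 52.17 mph → 52 mph.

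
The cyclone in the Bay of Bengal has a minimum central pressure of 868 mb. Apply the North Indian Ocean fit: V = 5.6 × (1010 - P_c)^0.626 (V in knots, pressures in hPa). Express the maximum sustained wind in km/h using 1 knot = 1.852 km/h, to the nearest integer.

231 km/h

ΔP = 1010 − 868 = 142 mb.
V ≈ 5.6 × 142^0.626 = 5.6 × 22.250 ≈ 124.601 kt.
124.601 × 1.852 ≈ 230.76 km/h → 231 km/h.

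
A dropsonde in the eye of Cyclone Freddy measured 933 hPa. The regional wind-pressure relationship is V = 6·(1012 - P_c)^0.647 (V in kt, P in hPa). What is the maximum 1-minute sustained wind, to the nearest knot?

ΔP = 1012 − 933 = 79 hPa.
79^0.647 ≈ 16.895.
V ≈ 6 × 16.895 ≈ 101.4 kt.

101 kt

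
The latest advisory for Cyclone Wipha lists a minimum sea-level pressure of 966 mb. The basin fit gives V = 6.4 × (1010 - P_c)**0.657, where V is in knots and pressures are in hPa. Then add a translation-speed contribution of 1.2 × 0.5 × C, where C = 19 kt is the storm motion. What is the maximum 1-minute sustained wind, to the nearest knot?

88 kt

ΔP = 1010 − 966 = 44 mb.
44^0.657 ≈ 12.016.
V ≈ 6.4 × 12.016 ≈ 76.9 kt.
Translation term: 1.2 × 0.5 × 19 = 11.4 kt.
Corrected V ≈ 88.3 kt → 88 kt.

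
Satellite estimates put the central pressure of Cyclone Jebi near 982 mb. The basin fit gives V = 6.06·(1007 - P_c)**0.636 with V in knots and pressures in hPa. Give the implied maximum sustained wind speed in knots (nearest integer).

ΔP = 1007 − 982 = 25 mb.
25^0.636 ≈ 7.746.
V ≈ 6.06 × 7.746 ≈ 46.9 kt.

47 kt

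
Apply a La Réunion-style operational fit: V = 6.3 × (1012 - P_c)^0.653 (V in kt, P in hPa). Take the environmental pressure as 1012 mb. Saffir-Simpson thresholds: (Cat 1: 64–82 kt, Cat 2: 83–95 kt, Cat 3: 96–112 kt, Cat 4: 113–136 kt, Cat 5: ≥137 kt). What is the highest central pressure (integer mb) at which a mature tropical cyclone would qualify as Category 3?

947 mb

Category 3 begins at V = 96 kt.
Required ΔP = (96/6.3)^(1/0.653) = 15.238^1.531 ≈ 64.79 mb.
P_c ≤ 1012 − 64.79 = 947.21, so the highest integer P_c is 947 mb.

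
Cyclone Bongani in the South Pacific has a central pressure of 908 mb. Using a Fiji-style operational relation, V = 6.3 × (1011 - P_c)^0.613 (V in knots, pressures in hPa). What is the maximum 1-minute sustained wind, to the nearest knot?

ΔP = 1011 − 908 = 103 mb.
103^0.613 ≈ 17.134.
V ≈ 6.3 × 17.134 ≈ 107.9 kt.

108 kt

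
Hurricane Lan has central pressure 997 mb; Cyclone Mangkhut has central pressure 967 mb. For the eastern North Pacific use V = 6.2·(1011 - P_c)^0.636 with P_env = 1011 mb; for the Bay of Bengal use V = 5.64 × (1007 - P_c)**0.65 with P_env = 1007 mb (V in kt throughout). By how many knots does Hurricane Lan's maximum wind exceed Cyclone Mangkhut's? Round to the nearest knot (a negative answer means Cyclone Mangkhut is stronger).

Hurricane Lan: ΔP = 14; V ≈ 6.2 × 14^0.636 ≈ 33.21 kt.
Cyclone Mangkhut: ΔP = 40; V ≈ 5.64 × 40^0.65 ≈ 62.03 kt.
Difference ≈ 33.21 − 62.03 = -28.82 → -29 kt.

-29 kt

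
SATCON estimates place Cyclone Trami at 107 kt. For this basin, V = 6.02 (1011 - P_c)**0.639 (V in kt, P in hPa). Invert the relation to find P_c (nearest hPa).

ΔP = (V / 6.02)^(1/0.639) = (107/6.02)^1.565.
107/6.02 = 17.774; 17.774^1.565 ≈ 90.33 hPa.
P_c = 1011 − 90.33 = 920.67 ≈ 921 hPa.

921 hPa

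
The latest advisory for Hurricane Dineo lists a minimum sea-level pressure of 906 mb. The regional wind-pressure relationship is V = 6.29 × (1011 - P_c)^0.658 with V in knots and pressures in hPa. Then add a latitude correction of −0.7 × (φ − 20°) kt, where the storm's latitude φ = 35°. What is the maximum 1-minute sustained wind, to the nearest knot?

ΔP = 1011 − 906 = 105 mb.
105^0.658 ≈ 21.377.
V ≈ 6.29 × 21.377 ≈ 134.5 kt.
Latitude correction: −0.7 × (35 − 20) = -10.5 kt.
Corrected V ≈ 124 kt → 124 kt.

124 kt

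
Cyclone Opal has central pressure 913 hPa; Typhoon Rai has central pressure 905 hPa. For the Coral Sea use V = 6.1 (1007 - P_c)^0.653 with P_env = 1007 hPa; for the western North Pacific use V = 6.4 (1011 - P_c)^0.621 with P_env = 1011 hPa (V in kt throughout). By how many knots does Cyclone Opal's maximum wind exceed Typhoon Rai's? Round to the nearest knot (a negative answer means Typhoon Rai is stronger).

3 kt

Cyclone Opal: ΔP = 94; V ≈ 6.1 × 94^0.653 ≈ 118.52 kt.
Typhoon Rai: ΔP = 106; V ≈ 6.4 × 106^0.621 ≈ 115.85 kt.
Difference ≈ 118.52 − 115.85 = 2.67 → 3 kt.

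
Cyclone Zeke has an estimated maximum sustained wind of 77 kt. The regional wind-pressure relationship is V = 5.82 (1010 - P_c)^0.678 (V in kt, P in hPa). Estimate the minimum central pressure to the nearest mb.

ΔP = (V / 5.82)^(1/0.678) = (77/5.82)^1.475.
77/5.82 = 13.230; 13.230^1.475 ≈ 45.11 mb.
P_c = 1010 − 45.11 = 964.89 ≈ 965 mb.

965 mb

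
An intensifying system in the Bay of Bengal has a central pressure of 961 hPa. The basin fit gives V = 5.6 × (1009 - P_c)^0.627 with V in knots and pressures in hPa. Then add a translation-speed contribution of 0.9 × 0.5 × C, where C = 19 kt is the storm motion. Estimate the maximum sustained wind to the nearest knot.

72 kt

ΔP = 1009 − 961 = 48 hPa.
48^0.627 ≈ 11.328.
V ≈ 5.6 × 11.328 ≈ 63.4 kt.
Translation term: 0.9 × 0.5 × 19 = 8.55 kt.
Corrected V ≈ 71.95 kt → 72 kt.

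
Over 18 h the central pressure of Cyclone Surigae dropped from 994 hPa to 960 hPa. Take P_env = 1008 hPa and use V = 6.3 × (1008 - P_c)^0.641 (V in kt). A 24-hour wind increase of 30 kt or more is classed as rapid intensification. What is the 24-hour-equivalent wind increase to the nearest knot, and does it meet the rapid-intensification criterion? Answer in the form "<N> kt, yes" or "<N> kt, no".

V₁: ΔP = 14, V ≈ 6.3 × 14^0.641 ≈ 34.20 kt.
V₂: ΔP = 48, V ≈ 6.3 × 48^0.641 ≈ 75.34 kt.
ΔV over 18 h = 41.14 kt → 24 h equivalent = 41.14 × 24/18 ≈ 54.85 kt.
55 kt ≥ 30 kt ⇒ rapid intensification.

55 kt, yes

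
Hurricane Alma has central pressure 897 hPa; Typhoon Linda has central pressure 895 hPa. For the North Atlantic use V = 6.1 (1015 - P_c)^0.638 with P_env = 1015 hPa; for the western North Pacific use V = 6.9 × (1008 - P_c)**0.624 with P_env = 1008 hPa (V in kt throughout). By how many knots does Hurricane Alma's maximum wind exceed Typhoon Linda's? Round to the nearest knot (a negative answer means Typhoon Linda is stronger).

-4 kt

Hurricane Alma: ΔP = 118; V ≈ 6.1 × 118^0.638 ≈ 127.99 kt.
Typhoon Linda: ΔP = 113; V ≈ 6.9 × 113^0.624 ≈ 131.82 kt.
Difference ≈ 127.99 − 131.82 = -3.83 → -4 kt.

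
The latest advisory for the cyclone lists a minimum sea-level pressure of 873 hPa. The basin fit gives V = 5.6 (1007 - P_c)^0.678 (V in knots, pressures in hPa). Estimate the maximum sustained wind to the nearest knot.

ΔP = 1007 − 873 = 134 hPa.
134^0.678 ≈ 27.681.
V ≈ 5.6 × 27.681 ≈ 155.0 kt.

155 kt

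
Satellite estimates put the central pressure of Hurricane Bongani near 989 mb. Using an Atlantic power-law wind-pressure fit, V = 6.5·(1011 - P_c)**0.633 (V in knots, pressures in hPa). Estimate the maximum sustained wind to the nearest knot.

ΔP = 1011 − 989 = 22 mb.
22^0.633 ≈ 7.075.
V ≈ 6.5 × 7.075 ≈ 46.0 kt.

46 kt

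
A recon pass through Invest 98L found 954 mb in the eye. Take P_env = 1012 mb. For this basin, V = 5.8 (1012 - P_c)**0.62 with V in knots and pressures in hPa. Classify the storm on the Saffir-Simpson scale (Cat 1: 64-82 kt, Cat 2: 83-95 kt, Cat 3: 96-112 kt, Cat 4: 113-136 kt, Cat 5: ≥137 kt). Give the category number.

ΔP = 1012 − 954 = 58 mb.
V ≈ 5.8 × 58^0.62 = 5.8 × 12.40 ≈ 72 kt.
72 kt falls in the Category 1 band.

1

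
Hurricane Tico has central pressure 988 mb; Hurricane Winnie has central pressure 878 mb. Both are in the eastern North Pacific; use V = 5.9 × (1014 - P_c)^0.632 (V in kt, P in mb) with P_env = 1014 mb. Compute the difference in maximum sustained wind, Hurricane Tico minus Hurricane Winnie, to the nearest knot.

-85 kt

Hurricane Tico: ΔP = 26; V ≈ 5.9 × 26^0.632 ≈ 46.25 kt.
Hurricane Winnie: ΔP = 136; V ≈ 5.9 × 136^0.632 ≈ 131.60 kt.
Difference ≈ 46.25 − 131.60 = -85.35 → -85 kt.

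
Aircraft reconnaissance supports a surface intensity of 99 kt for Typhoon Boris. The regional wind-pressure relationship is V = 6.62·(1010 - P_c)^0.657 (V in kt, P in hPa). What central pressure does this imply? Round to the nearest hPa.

ΔP = (V / 6.62)^(1/0.657) = (99/6.62)^1.522.
99/6.62 = 14.955; 14.955^1.522 ≈ 61.39 hPa.
P_c = 1010 − 61.39 = 948.61 ≈ 949 hPa.

949 hPa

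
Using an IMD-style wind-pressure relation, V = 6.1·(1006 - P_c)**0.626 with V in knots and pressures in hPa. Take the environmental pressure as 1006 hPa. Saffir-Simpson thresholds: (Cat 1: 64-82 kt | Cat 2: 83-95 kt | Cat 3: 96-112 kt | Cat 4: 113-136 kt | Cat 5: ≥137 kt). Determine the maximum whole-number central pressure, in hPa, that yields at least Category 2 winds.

Category 2 begins at V = 83 kt.
Required ΔP = (83/6.1)^(1/0.626) = 13.607^1.597 ≈ 64.73 hPa.
P_c ≤ 1006 − 64.73 = 941.27, so the highest integer P_c is 941 hPa.

941 hPa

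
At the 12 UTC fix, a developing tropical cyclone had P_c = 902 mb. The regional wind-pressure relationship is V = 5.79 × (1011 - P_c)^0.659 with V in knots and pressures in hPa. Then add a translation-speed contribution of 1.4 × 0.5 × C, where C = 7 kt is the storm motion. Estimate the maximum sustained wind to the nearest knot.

132 kt

ΔP = 1011 − 902 = 109 mb.
109^0.659 ≈ 22.012.
V ≈ 5.79 × 22.012 ≈ 127.5 kt.
Translation term: 1.4 × 0.5 × 7 = 4.9 kt.
Corrected V ≈ 132.4 kt → 132 kt.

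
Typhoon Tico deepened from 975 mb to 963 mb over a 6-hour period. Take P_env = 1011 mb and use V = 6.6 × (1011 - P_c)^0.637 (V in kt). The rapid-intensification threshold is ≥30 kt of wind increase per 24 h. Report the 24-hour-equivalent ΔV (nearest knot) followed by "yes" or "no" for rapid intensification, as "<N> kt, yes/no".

52 kt, yes

V₁: ΔP = 36, V ≈ 6.6 × 36^0.637 ≈ 64.70 kt.
V₂: ΔP = 48, V ≈ 6.6 × 48^0.637 ≈ 77.71 kt.
ΔV over 6 h = 13.01 kt → 24 h equivalent = 13.01 × 24/6 ≈ 52.04 kt.
52 kt ≥ 30 kt ⇒ rapid intensification.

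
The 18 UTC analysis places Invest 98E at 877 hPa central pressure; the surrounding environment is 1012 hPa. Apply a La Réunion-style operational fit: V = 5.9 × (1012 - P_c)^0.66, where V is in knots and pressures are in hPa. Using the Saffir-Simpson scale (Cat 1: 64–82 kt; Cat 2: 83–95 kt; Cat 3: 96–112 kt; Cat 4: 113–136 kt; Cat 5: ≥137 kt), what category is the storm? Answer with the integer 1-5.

5

ΔP = 1012 − 877 = 135 hPa.
V ≈ 5.9 × 135^0.66 = 5.9 × 25.47 ≈ 150 kt.
150 kt falls in the Category 5 band.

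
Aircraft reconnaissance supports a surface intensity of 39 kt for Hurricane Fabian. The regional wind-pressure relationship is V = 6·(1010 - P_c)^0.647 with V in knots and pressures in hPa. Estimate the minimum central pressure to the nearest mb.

ΔP = (V / 6)^(1/0.647) = (39/6)^1.546.
39/6 = 6.500; 6.500^1.546 ≈ 18.05 mb.
P_c = 1010 − 18.05 = 991.95 ≈ 992 mb.

992 mb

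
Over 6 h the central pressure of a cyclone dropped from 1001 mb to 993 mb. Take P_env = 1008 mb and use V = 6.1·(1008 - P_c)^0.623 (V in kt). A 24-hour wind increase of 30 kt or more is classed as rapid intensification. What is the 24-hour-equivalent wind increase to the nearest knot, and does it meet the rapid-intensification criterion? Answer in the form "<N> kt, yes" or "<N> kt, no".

50 kt, yes

V₁: ΔP = 7, V ≈ 6.1 × 7^0.623 ≈ 20.50 kt.
V₂: ΔP = 15, V ≈ 6.1 × 15^0.623 ≈ 32.96 kt.
ΔV over 6 h = 12.46 kt → 24 h equivalent = 12.46 × 24/6 ≈ 49.84 kt.
50 kt ≥ 30 kt ⇒ rapid intensification.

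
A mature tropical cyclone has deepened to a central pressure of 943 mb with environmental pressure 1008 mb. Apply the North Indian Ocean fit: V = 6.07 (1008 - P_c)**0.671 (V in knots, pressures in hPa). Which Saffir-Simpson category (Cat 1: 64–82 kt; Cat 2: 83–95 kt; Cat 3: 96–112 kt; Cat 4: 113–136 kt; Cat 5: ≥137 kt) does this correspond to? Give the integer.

ΔP = 1008 − 943 = 65 mb.
V ≈ 6.07 × 65^0.671 = 6.07 × 16.46 ≈ 100 kt.
100 kt falls in the Category 3 band.

3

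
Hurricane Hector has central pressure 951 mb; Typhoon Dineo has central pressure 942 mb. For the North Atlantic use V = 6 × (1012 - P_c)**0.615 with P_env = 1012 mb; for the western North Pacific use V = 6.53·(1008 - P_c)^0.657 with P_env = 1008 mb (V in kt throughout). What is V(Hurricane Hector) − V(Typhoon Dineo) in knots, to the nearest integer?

-27 kt

Hurricane Hector: ΔP = 61; V ≈ 6 × 61^0.615 ≈ 75.18 kt.
Typhoon Dineo: ΔP = 66; V ≈ 6.53 × 66^0.657 ≈ 102.41 kt.
Difference ≈ 75.18 − 102.41 = -27.23 → -27 kt.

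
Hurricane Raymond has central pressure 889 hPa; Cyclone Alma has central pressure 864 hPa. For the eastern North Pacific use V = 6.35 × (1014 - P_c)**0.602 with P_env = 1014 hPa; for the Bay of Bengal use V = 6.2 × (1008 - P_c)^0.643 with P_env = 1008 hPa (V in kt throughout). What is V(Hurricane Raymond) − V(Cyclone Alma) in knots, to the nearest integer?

-35 kt

Hurricane Raymond: ΔP = 125; V ≈ 6.35 × 125^0.602 ≈ 116.18 kt.
Cyclone Alma: ΔP = 144; V ≈ 6.2 × 144^0.643 ≈ 151.43 kt.
Difference ≈ 116.18 − 151.43 = -35.25 → -35 kt.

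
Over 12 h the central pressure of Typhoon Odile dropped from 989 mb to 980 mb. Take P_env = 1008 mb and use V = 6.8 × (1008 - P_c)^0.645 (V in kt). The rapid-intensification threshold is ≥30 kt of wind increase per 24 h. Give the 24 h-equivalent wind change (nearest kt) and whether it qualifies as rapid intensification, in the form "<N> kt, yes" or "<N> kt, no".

V₁: ΔP = 19, V ≈ 6.8 × 19^0.645 ≈ 45.43 kt.
V₂: ΔP = 28, V ≈ 6.8 × 28^0.645 ≈ 58.33 kt.
ΔV over 12 h = 12.90 kt → 24 h equivalent = 12.90 × 24/12 ≈ 25.80 kt.
26 kt < 30 kt ⇒ not rapid intensification.

26 kt, no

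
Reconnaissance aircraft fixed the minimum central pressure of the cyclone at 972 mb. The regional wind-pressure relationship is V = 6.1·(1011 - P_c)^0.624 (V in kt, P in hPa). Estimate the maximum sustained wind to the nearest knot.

60 kt

ΔP = 1011 − 972 = 39 mb.
39^0.624 ≈ 9.836.
V ≈ 6.1 × 9.836 ≈ 60.0 kt.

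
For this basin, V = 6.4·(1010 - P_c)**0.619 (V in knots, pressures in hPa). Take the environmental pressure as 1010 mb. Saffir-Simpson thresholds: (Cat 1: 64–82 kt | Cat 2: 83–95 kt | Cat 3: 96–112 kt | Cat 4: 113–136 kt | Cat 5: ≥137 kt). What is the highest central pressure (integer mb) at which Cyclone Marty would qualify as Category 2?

947 mb

Category 2 begins at V = 83 kt.
Required ΔP = (83/6.4)^(1/0.619) = 12.969^1.616 ≈ 62.79 mb.
P_c ≤ 1010 − 62.79 = 947.21, so the highest integer P_c is 947 mb.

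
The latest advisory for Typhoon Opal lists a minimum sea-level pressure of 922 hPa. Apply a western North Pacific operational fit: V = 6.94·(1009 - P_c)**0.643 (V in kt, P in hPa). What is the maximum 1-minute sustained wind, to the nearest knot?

ΔP = 1009 − 922 = 87 hPa.
87^0.643 ≈ 17.665.
V ≈ 6.94 × 17.665 ≈ 122.6 kt.

123 kt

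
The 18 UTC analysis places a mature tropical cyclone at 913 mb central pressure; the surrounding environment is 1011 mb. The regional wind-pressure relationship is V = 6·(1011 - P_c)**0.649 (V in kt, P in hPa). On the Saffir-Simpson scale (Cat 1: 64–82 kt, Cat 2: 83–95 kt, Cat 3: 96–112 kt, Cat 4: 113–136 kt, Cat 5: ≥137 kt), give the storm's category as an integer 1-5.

ΔP = 1011 − 913 = 98 mb.
V ≈ 6 × 98^0.649 = 6 × 19.60 ≈ 118 kt.
118 kt falls in the Category 4 band.

4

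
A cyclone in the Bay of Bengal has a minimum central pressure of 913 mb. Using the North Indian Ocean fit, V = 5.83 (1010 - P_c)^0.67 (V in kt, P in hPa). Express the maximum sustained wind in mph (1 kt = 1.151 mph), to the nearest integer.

ΔP = 1010 − 913 = 97 mb.
V ≈ 5.83 × 97^0.67 = 5.83 × 21.436 ≈ 124.970 kt.
124.970 × 1.151 ≈ 143.84 mph → 144 mph.

144 mph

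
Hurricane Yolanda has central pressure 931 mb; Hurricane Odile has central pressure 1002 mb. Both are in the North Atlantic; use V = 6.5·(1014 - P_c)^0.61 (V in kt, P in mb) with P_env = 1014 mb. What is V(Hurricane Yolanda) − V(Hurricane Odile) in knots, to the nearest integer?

67 kt

Hurricane Yolanda: ΔP = 83; V ≈ 6.5 × 83^0.61 ≈ 96.28 kt.
Hurricane Odile: ΔP = 12; V ≈ 6.5 × 12^0.61 ≈ 29.59 kt.
Difference ≈ 96.28 − 29.59 = 66.69 → 67 kt.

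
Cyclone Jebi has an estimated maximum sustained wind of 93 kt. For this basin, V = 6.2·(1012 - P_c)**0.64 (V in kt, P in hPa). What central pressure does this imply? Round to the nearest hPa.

ΔP = (V / 6.2)^(1/0.64) = (93/6.2)^1.562.
93/6.2 = 15.000; 15.000^1.562 ≈ 68.81 hPa.
P_c = 1012 − 68.81 = 943.19 ≈ 943 hPa.

943 hPa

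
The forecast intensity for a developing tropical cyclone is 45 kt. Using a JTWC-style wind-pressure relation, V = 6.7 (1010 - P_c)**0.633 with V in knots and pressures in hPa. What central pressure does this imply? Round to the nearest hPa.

990 hPa

ΔP = (V / 6.7)^(1/0.633) = (45/6.7)^1.580.
45/6.7 = 6.716; 6.716^1.580 ≈ 20.26 hPa.
P_c = 1010 − 20.26 = 989.74 ≈ 990 hPa.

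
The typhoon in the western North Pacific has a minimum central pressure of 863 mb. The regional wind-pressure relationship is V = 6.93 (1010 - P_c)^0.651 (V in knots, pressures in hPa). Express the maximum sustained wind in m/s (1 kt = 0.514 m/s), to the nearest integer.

92 m/s

ΔP = 1010 − 863 = 147 mb.
V ≈ 6.93 × 147^0.651 = 6.93 × 25.759 ≈ 178.508 kt.
178.508 × 0.514 ≈ 91.75 m/s → 92 m/s.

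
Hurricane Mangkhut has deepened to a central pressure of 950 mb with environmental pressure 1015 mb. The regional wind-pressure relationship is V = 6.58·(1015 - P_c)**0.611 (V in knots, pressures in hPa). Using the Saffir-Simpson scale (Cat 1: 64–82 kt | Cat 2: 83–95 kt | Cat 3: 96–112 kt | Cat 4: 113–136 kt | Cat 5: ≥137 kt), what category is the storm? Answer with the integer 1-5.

2

ΔP = 1015 − 950 = 65 mb.
V ≈ 6.58 × 65^0.611 = 6.58 × 12.81 ≈ 84 kt.
84 kt falls in the Category 2 band.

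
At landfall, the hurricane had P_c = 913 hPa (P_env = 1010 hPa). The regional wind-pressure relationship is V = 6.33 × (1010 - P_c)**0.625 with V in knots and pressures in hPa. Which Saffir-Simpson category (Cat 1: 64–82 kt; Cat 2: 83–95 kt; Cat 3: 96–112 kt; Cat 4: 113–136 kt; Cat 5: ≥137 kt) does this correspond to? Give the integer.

3

ΔP = 1010 − 913 = 97 hPa.
V ≈ 6.33 × 97^0.625 = 6.33 × 17.45 ≈ 110 kt.
110 kt falls in the Category 3 band.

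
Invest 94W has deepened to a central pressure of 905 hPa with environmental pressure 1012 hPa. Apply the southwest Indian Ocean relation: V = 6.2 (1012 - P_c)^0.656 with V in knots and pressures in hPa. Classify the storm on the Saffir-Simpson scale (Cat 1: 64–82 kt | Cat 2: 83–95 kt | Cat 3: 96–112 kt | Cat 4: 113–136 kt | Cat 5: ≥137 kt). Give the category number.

ΔP = 1012 − 905 = 107 hPa.
V ≈ 6.2 × 107^0.656 = 6.2 × 21.44 ≈ 133 kt.
133 kt falls in the Category 4 band.

4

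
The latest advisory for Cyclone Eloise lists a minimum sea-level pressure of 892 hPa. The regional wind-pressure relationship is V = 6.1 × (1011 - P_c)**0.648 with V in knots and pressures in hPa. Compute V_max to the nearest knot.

ΔP = 1011 − 892 = 119 hPa.
119^0.648 ≈ 22.129.
V ≈ 6.1 × 22.129 ≈ 135.0 kt.

135 kt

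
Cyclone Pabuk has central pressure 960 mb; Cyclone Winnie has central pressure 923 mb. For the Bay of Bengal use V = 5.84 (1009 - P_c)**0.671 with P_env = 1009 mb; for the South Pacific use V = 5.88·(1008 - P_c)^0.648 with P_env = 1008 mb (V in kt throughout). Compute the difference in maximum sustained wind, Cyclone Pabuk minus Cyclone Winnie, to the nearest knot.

-25 kt

Cyclone Pabuk: ΔP = 49; V ≈ 5.84 × 49^0.671 ≈ 79.53 kt.
Cyclone Winnie: ΔP = 85; V ≈ 5.88 × 85^0.648 ≈ 104.63 kt.
Difference ≈ 79.53 − 104.63 = -25.10 → -25 kt.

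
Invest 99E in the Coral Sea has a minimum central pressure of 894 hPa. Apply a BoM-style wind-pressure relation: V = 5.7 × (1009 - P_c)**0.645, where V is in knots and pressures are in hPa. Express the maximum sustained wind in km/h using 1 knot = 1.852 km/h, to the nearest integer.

ΔP = 1009 − 894 = 115 hPa.
V ≈ 5.7 × 115^0.645 = 5.7 × 21.338 ≈ 121.626 kt.
121.626 × 1.852 ≈ 225.25 km/h → 225 km/h.

225 km/h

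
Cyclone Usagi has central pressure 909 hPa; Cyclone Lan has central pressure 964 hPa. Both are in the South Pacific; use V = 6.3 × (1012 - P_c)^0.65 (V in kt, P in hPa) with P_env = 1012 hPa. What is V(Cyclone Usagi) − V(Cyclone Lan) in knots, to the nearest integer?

50 kt

Cyclone Usagi: ΔP = 103; V ≈ 6.3 × 103^0.65 ≈ 128.14 kt.
Cyclone Lan: ΔP = 48; V ≈ 6.3 × 48^0.65 ≈ 78.01 kt.
Difference ≈ 128.14 − 78.01 = 50.13 → 50 kt.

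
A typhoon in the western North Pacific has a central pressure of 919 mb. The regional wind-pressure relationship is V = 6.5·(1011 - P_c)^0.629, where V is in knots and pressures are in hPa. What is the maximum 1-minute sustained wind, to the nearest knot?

112 kt

ΔP = 1011 − 919 = 92 mb.
92^0.629 ≈ 17.188.
V ≈ 6.5 × 17.188 ≈ 111.7 kt.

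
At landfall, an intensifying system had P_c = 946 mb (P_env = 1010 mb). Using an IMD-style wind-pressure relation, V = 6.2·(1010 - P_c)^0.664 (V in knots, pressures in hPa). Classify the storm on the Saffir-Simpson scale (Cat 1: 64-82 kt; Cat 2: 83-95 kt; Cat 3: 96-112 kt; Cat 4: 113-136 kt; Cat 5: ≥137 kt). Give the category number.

ΔP = 1010 − 946 = 64 mb.
V ≈ 6.2 × 64^0.664 = 6.2 × 15.82 ≈ 98 kt.
98 kt falls in the Category 3 band.

3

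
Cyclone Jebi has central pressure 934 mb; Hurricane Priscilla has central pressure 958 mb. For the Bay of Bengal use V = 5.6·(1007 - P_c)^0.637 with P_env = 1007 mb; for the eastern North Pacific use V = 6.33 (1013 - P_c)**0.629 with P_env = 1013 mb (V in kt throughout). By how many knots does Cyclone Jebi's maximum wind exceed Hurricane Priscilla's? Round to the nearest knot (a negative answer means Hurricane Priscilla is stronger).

7 kt

Cyclone Jebi: ΔP = 73; V ≈ 5.6 × 73^0.637 ≈ 86.12 kt.
Hurricane Priscilla: ΔP = 55; V ≈ 6.33 × 55^0.629 ≈ 78.72 kt.
Difference ≈ 86.12 − 78.72 = 7.40 → 7 kt.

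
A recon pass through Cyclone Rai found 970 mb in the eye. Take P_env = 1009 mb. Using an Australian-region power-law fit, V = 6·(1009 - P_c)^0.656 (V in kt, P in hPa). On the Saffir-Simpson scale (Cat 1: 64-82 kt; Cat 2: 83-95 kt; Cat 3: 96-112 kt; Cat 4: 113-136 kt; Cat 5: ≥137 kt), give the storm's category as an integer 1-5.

ΔP = 1009 − 970 = 39 mb.
V ≈ 6 × 39^0.656 = 6 × 11.06 ≈ 66 kt.
66 kt falls in the Category 1 band.

1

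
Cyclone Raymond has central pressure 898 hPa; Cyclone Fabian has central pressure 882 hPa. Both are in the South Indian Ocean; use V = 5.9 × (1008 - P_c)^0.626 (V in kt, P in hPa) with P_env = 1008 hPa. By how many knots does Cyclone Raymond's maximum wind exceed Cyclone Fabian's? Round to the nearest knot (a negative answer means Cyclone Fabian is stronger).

-10 kt

Cyclone Raymond: ΔP = 110; V ≈ 5.9 × 110^0.626 ≈ 111.88 kt.
Cyclone Fabian: ΔP = 126; V ≈ 5.9 × 126^0.626 ≈ 121.81 kt.
Difference ≈ 111.88 − 121.81 = -9.93 → -10 kt.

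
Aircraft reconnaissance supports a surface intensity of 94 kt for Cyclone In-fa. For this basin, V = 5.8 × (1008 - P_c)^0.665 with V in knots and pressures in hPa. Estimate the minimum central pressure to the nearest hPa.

ΔP = (V / 5.8)^(1/0.665) = (94/5.8)^1.504.
94/5.8 = 16.207; 16.207^1.504 ≈ 65.93 hPa.
P_c = 1008 − 65.93 = 942.07 ≈ 942 hPa.

942 hPa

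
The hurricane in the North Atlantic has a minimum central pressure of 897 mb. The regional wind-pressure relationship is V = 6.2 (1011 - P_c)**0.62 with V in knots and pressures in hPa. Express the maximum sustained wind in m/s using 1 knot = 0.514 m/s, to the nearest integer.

60 m/s

ΔP = 1011 − 897 = 114 mb.
V ≈ 6.2 × 114^0.62 = 6.2 × 18.849 ≈ 116.862 kt.
116.862 × 0.514 ≈ 60.07 m/s → 60 m/s.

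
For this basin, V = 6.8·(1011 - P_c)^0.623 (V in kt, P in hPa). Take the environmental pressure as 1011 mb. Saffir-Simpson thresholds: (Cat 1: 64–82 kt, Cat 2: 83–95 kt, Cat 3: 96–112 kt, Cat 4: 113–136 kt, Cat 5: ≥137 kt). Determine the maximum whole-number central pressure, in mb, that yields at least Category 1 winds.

974 mb

Category 1 begins at V = 64 kt.
Required ΔP = (64/6.8)^(1/0.623) = 9.412^1.605 ≈ 36.55 mb.
P_c ≤ 1011 − 36.55 = 974.45, so the highest integer P_c is 974 mb.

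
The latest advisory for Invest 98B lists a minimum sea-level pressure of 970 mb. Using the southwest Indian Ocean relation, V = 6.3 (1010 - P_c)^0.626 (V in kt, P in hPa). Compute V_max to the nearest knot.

63 kt

ΔP = 1010 − 970 = 40 mb.
40^0.626 ≈ 10.067.
V ≈ 6.3 × 10.067 ≈ 63.4 kt.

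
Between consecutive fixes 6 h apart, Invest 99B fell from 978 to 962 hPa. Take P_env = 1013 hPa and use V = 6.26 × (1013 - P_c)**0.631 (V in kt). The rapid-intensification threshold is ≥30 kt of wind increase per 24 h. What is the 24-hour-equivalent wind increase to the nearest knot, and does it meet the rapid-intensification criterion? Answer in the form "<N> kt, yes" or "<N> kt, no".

V₁: ΔP = 35, V ≈ 6.26 × 35^0.631 ≈ 59.00 kt.
V₂: ΔP = 51, V ≈ 6.26 × 51^0.631 ≈ 74.83 kt.
ΔV over 6 h = 15.83 kt → 24 h equivalent = 15.83 × 24/6 ≈ 63.32 kt.
63 kt ≥ 30 kt ⇒ rapid intensification.

63 kt, yes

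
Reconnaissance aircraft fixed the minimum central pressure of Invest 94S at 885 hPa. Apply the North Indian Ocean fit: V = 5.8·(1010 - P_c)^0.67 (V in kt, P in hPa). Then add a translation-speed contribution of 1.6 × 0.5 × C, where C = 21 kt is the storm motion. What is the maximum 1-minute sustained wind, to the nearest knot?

164 kt

ΔP = 1010 − 885 = 125 hPa.
125^0.67 ≈ 25.406.
V ≈ 5.8 × 25.406 ≈ 147.4 kt.
Translation term: 1.6 × 0.5 × 21 = 16.8 kt.
Corrected V ≈ 164.2 kt → 164 kt.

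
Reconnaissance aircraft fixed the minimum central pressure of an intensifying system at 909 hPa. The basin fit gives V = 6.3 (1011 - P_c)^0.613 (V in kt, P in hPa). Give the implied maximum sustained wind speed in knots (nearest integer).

ΔP = 1011 − 909 = 102 hPa.
102^0.613 ≈ 17.032.
V ≈ 6.3 × 17.032 ≈ 107.3 kt.

107 kt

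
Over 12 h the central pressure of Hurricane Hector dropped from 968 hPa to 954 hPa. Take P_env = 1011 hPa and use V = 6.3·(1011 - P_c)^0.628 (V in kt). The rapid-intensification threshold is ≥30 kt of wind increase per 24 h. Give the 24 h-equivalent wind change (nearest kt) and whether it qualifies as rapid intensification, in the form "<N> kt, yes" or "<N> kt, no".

V₁: ΔP = 43, V ≈ 6.3 × 43^0.628 ≈ 66.86 kt.
V₂: ΔP = 57, V ≈ 6.3 × 57^0.628 ≈ 79.80 kt.
ΔV over 12 h = 12.94 kt → 24 h equivalent = 12.94 × 24/12 ≈ 25.88 kt.
26 kt < 30 kt ⇒ not rapid intensification.

26 kt, no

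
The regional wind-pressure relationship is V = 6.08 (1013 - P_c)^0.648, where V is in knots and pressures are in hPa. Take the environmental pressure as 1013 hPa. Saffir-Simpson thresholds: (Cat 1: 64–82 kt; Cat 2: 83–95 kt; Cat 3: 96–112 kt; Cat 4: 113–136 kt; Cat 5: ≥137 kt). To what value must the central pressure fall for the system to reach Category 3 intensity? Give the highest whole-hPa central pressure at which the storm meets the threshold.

Category 3 begins at V = 96 kt.
Required ΔP = (96/6.08)^(1/0.648) = 15.789^1.543 ≈ 70.69 hPa.
P_c ≤ 1013 − 70.69 = 942.31, so the highest integer P_c is 942 hPa.

942 hPa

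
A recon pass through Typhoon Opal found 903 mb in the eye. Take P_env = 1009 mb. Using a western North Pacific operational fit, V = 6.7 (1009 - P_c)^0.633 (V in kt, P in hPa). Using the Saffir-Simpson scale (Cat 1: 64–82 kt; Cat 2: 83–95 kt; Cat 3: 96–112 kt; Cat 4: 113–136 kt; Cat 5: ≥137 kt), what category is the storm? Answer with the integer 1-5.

4

ΔP = 1009 − 903 = 106 mb.
V ≈ 6.7 × 106^0.633 = 6.7 × 19.14 ≈ 128 kt.
128 kt falls in the Category 4 band.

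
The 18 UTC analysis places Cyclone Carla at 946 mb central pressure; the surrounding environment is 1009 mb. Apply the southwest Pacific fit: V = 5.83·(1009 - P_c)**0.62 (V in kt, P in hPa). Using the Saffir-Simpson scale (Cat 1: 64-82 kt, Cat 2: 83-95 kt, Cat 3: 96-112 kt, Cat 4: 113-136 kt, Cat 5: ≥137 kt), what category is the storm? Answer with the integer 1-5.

ΔP = 1009 − 946 = 63 mb.
V ≈ 5.83 × 63^0.62 = 5.83 × 13.05 ≈ 76 kt.
76 kt falls in the Category 1 band.

1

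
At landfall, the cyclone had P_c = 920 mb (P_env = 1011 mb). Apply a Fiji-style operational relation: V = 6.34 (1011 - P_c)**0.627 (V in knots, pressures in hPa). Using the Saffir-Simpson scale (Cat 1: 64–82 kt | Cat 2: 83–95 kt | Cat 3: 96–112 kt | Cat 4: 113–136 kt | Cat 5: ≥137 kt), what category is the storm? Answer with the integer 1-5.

ΔP = 1011 − 920 = 91 mb.
V ≈ 6.34 × 91^0.627 = 6.34 × 16.92 ≈ 107 kt.
107 kt falls in the Category 3 band.

3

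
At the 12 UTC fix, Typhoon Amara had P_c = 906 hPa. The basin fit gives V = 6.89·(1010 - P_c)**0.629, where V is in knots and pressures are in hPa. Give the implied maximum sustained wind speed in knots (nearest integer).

128 kt

ΔP = 1010 − 906 = 104 hPa.
104^0.629 ≈ 18.566.
V ≈ 6.89 × 18.566 ≈ 127.9 kt.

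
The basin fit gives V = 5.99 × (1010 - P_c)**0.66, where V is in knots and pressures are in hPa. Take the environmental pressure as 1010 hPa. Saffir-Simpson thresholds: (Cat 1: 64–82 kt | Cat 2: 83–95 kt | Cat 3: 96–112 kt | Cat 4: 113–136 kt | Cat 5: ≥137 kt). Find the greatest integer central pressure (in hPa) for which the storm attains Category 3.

943 hPa

Category 3 begins at V = 96 kt.
Required ΔP = (96/5.99)^(1/0.66) = 16.027^1.515 ≈ 66.91 hPa.
P_c ≤ 1010 − 66.91 = 943.09, so the highest integer P_c is 943 hPa.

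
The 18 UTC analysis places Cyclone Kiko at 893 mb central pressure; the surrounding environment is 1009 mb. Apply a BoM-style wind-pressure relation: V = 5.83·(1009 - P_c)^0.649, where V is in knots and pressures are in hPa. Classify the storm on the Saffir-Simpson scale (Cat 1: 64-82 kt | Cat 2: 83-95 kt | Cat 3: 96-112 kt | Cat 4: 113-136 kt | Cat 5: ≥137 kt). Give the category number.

4

ΔP = 1009 − 893 = 116 mb.
V ≈ 5.83 × 116^0.649 = 5.83 × 21.87 ≈ 127 kt.
127 kt falls in the Category 4 band.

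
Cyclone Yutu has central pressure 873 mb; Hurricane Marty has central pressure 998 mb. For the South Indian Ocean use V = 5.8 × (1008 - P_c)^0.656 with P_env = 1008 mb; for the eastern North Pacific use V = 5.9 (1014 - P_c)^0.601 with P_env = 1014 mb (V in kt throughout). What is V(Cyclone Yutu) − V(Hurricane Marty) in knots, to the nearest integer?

114 kt

Cyclone Yutu: ΔP = 135; V ≈ 5.8 × 135^0.656 ≈ 144.85 kt.
Hurricane Marty: ΔP = 16; V ≈ 5.9 × 16^0.601 ≈ 31.23 kt.
Difference ≈ 144.85 − 31.23 = 113.62 → 114 kt.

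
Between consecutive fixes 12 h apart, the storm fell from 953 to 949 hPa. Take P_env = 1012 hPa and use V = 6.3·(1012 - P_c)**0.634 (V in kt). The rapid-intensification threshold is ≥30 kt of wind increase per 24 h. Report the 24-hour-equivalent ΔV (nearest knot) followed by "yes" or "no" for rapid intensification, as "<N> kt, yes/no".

7 kt, no

V₁: ΔP = 59, V ≈ 6.3 × 59^0.634 ≈ 83.57 kt.
V₂: ΔP = 63, V ≈ 6.3 × 63^0.634 ≈ 87.12 kt.
ΔV over 12 h = 3.55 kt → 24 h equivalent = 3.55 × 24/12 ≈ 7.10 kt.
7 kt < 30 kt ⇒ not rapid intensification.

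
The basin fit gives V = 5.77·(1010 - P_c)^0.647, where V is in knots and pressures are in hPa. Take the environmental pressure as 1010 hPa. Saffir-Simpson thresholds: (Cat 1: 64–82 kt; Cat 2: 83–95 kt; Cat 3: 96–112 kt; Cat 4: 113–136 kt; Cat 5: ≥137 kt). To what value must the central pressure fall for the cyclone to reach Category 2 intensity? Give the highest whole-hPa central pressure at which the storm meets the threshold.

948 hPa

Category 2 begins at V = 83 kt.
Required ΔP = (83/5.77)^(1/0.647) = 14.385^1.546 ≈ 61.61 hPa.
P_c ≤ 1010 − 61.61 = 948.39, so the highest integer P_c is 948 hPa.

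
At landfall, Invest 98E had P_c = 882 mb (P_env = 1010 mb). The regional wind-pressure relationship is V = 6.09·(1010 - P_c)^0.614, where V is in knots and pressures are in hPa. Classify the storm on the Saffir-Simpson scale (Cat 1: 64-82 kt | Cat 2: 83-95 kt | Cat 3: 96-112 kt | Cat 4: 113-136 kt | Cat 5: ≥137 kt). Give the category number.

4

ΔP = 1010 − 882 = 128 mb.
V ≈ 6.09 × 128^0.614 = 6.09 × 19.67 ≈ 120 kt.
120 kt falls in the Category 4 band.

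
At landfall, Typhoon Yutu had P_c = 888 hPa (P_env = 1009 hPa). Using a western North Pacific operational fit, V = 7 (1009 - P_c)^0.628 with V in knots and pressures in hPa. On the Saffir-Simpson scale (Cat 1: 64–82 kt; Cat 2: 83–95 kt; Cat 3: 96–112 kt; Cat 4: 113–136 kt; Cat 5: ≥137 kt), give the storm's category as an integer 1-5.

5

ΔP = 1009 − 888 = 121 hPa.
V ≈ 7 × 121^0.628 = 7 × 20.32 ≈ 142 kt.
142 kt falls in the Category 5 band.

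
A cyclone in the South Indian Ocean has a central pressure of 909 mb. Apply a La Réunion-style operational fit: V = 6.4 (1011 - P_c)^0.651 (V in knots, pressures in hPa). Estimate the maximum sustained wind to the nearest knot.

130 kt

ΔP = 1011 − 909 = 102 mb.
102^0.651 ≈ 20.305.
V ≈ 6.4 × 20.305 ≈ 130.0 kt.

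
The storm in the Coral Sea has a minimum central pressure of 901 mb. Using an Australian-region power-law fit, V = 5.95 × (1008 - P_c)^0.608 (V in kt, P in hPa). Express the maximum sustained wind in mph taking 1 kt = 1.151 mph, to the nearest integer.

117 mph

ΔP = 1008 − 901 = 107 mb.
V ≈ 5.95 × 107^0.608 = 5.95 × 17.134 ≈ 101.949 kt.
101.949 × 1.151 ≈ 117.34 mph → 117 mph.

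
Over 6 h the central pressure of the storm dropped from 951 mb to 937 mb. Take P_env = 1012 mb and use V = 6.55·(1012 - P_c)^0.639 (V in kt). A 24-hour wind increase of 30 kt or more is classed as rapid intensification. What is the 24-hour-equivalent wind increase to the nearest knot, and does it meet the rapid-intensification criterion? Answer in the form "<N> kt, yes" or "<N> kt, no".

51 kt, yes

V₁: ΔP = 61, V ≈ 6.55 × 61^0.639 ≈ 90.59 kt.
V₂: ΔP = 75, V ≈ 6.55 × 75^0.639 ≈ 103.37 kt.
ΔV over 6 h = 12.78 kt → 24 h equivalent = 12.78 × 24/6 ≈ 51.12 kt.
51 kt ≥ 30 kt ⇒ rapid intensification.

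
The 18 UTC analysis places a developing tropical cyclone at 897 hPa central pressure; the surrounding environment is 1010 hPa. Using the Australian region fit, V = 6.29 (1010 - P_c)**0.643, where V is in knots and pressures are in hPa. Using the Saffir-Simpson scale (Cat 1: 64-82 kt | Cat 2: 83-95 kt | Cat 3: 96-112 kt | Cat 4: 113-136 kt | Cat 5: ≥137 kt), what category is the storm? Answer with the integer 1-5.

4

ΔP = 1010 − 897 = 113 hPa.
V ≈ 6.29 × 113^0.643 = 6.29 × 20.90 ≈ 131 kt.
131 kt falls in the Category 4 band.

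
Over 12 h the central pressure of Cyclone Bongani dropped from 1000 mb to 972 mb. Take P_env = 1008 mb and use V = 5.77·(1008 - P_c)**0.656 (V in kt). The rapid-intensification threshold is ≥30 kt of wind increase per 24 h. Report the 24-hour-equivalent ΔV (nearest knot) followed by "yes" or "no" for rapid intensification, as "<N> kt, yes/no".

76 kt, yes

V₁: ΔP = 8, V ≈ 5.77 × 8^0.656 ≈ 22.57 kt.
V₂: ΔP = 36, V ≈ 5.77 × 36^0.656 ≈ 60.55 kt.
ΔV over 12 h = 37.98 kt → 24 h equivalent = 37.98 × 24/12 ≈ 75.96 kt.
76 kt ≥ 30 kt ⇒ rapid intensification.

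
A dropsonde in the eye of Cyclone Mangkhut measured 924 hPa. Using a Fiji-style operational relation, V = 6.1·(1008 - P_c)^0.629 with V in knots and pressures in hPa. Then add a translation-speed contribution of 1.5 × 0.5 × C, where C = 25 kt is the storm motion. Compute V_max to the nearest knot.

118 kt

ΔP = 1008 − 924 = 84 hPa.
84^0.629 ≈ 16.232.
V ≈ 6.1 × 16.232 ≈ 99.0 kt.
Translation term: 1.5 × 0.5 × 25 = 18.75 kt.
Corrected V ≈ 117.75 kt → 118 kt.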